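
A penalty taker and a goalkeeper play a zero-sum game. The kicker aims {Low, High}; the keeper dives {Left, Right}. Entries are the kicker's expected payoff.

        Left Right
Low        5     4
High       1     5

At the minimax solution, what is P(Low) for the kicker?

4/5

Row minima: Low → 4, High → 1; maximin = 4.
Column maxima: Left → 5, Right → 5; minimax = 5.
4 ≠ 5, so there is no saddle point; optimal play is mixed.
Let the kicker play Low with probability p. Expected payoff against Left: 5p + 1(1−p) = 4p + 1; against Right: 4p + 5(1−p) = −p + 5.
Setting these equal: 4p + 1 = −p + 5 ⇒ 5p = 4 ⇒ p = 4/5, and the value is (4)·(4/5) + 1 = 21/5.
For the keeper: with q = P(Left), equating Low's and High's payoffs gives q + 4 = −4q + 5 ⇒ q = 1/5.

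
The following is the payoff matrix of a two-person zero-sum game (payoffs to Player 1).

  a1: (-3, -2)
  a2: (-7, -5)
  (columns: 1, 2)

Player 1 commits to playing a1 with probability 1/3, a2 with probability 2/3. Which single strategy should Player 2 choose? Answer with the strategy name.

If Player 2 plays 1, Player 1's expected payoff is (1/3)·(-3) + (2/3)·(-7) = -17/3.
If Player 2 plays 2, Player 1's expected payoff is (1/3)·(-2) + (2/3)·(-5) = -4.
Player 2 minimizes Player 1's payoff; the smallest is -17/3, so the best response is 1.

1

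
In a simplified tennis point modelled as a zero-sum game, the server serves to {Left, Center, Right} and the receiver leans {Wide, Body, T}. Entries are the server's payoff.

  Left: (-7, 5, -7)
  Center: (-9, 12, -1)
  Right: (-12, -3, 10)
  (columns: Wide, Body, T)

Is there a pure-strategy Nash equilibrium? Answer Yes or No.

Yes

Row minima: Left → -7, Center → -9, Right → -12; maximin = -7.
Column maxima: Wide → -7, Body → 12, T → 10; minimax = -7.
maximin = minimax = -7, so a saddle point exists.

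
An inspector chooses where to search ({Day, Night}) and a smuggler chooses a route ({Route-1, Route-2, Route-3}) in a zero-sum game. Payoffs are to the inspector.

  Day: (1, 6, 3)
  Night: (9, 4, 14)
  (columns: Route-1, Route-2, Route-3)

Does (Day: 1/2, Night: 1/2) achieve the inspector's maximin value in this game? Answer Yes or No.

Yes

Against Route-1 this mix gives (1/2)·1 + (1/2)·9 = 5.
Against Route-2 this mix gives (1/2)·6 + (1/2)·4 = 5.
Against Route-3 this mix gives (1/2)·3 + (1/2)·14 = 17/2.
All of the smuggler's active replies (Route-1, Route-2) yield 5, and no column does worse for the inspector. The mix makes the smuggler indifferent and guarantees 5, so it is optimal.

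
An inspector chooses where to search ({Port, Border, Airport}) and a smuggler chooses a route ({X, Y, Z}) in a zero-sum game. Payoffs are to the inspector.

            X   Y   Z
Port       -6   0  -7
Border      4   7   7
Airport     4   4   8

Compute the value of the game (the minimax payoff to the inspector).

4

Row minima: Port → -7, Border → 4, Airport → 4; maximin = 4.
Column maxima: X → 4, Y → 7, Z → 8; minimax = 4.
Since maximin = minimax = 4, there is a saddle point and the value is 4.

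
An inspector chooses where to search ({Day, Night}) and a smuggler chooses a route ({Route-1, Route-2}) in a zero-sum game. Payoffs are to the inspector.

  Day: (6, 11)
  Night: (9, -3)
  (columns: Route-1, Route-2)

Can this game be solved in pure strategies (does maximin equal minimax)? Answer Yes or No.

Row minima: Day → 6, Night → -3; maximin = 6.
Column maxima: Route-1 → 9, Route-2 → 11; minimax = 9.
6 ≠ 9, so no pure-strategy equilibrium exists.

No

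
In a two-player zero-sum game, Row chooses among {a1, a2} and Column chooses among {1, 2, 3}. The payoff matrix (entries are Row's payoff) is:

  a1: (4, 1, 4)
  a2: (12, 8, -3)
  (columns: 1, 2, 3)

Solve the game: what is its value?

5/2

Row minima: a1 → 1, a2 → -3; maximin = 1.
Column maxima: 1 → 12, 2 → 8, 3 → 4; minimax = 4.
1 ≠ 4, so there is no saddle point; optimal play is mixed.
1 is strictly dominated by 2 (it gives Row strictly more in every row), so Column never plays it.
On the remaining 2×2 (a1, a2 vs 2, 3):
Let Row play a1 with probability p. Expected payoff against 2: 1p + 8(1−p) = −7p + 8; against 3: 4p + (-3)(1−p) = 7p − 3.
Setting these equal: −7p + 8 = 7p − 3 ⇒ −14p = -11 ⇒ p = 11/14, and the value is (-7)·(11/14) + 8 = 5/2.
For Column: with q = P(2), equating a1's and a2's payoffs gives −3q + 4 = 11q − 3 ⇒ q = 1/2.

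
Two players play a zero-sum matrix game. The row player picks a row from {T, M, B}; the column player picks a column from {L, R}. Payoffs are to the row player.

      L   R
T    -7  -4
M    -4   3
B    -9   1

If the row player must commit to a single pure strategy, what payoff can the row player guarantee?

-4

Row minima: T → -7, M → -4, B → -9.
The best of these is -4.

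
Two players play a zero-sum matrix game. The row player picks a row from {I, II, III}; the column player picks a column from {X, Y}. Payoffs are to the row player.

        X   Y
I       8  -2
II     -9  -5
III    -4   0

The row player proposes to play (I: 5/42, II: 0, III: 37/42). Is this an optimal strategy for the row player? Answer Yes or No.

No

Against X this mix gives (5/42)·8 + (37/42)·(-4) = -18/7.
Against Y this mix gives (5/42)·(-2) + (37/42)·0 = -5/21.
The column player will play X, holding the row player to -18/7. Shifting weight toward the row that does better against X would raise this floor (the equalizing mix achieves -4/7 against both X and Y), so the proposed strategy is not optimal.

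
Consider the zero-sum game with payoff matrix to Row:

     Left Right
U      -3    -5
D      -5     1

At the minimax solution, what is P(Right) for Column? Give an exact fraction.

Row minima: U → -5, D → -5; maximin = -5.
Column maxima: Left → -3, Right → 1; minimax = -3.
-5 ≠ -3, so there is no saddle point; optimal play is mixed.
Let Row play U with probability p. Expected payoff against Left: (-3)p + (-5)(1−p) = 2p − 5; against Right: (-5)p + 1(1−p) = −6p + 1.
Setting these equal: 2p − 5 = −6p + 1 ⇒ 8p = 6 ⇒ p = 3/4, and the value is (2)·(3/4) − 5 = -7/2.
For Column: with q = P(Left), equating U's and D's payoffs gives 2q − 5 = −6q + 1 ⇒ q = 3/4.

1/4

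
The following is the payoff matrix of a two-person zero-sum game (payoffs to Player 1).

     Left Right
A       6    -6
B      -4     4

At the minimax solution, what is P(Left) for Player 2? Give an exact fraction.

1/2

Row minima: A → -6, B → -4; maximin = -4.
Column maxima: Left → 6, Right → 4; minimax = 4.
-4 ≠ 4, so there is no saddle point; optimal play is mixed.
Let Player 1 play A with probability p. Expected payoff against Left: 6p + (-4)(1−p) = 10p − 4; against Right: (-6)p + 4(1−p) = −10p + 4.
Setting these equal: 10p − 4 = −10p + 4 ⇒ 20p = 8 ⇒ p = 2/5, and the value is (10)·(2/5) − 4 = 0.
For Player 2: with q = P(Left), equating A's and B's payoffs gives 12q − 6 = −8q + 4 ⇒ q = 1/2.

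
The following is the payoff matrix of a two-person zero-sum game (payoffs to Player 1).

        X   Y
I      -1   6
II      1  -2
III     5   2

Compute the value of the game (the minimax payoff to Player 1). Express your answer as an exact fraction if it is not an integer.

Row minima: I → -1, II → -2, III → 2; maximin = 2.
Column maxima: X → 5, Y → 6; minimax = 5.
2 ≠ 5, so there is no saddle point; optimal play is mixed.
II is strictly dominated by III, so Player 1 never plays it.
On the remaining 2×2 (I, III vs X, Y):
Let Player 1 play I with probability p. Expected payoff against X: (-1)p + 5(1−p) = −6p + 5; against Y: 6p + 2(1−p) = 4p + 2.
Setting these equal: −6p + 5 = 4p + 2 ⇒ −10p = -3 ⇒ p = 3/10, and the value is (-6)·(3/10) + 5 = 16/5.
For Player 2: with q = P(X), equating I's and III's payoffs gives −7q + 6 = 3q + 2 ⇒ q = 2/5.

16/5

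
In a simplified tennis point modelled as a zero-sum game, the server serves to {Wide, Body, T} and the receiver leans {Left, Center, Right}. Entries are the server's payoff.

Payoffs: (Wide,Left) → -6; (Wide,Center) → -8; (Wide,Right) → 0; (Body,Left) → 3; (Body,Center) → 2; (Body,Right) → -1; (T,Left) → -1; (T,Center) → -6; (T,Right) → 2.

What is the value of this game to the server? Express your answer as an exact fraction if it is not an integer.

-2/11

Row minima: Wide → -8, Body → -1, T → -6; maximin = -1.
Column maxima: Left → 3, Center → 2, Right → 2; minimax = 2.
-1 ≠ 2, so there is no saddle point; optimal play is mixed.
Wide is strictly dominated by T, so the server never plays it.
Left is strictly dominated by Center (it gives the server strictly more in every row), so the receiver never plays it.
On the remaining 2×2 (Body, T vs Center, Right):
Let the server play Body with probability p. Expected payoff against Center: 2p + (-6)(1−p) = 8p − 6; against Right: (-1)p + 2(1−p) = −3p + 2.
Setting these equal: 8p − 6 = −3p + 2 ⇒ 11p = 8 ⇒ p = 8/11, and the value is (8)·(8/11) − 6 = -2/11.
For the receiver: with q = P(Center), equating Body's and T's payoffs gives 3q − 1 = −8q + 2 ⇒ q = 3/11.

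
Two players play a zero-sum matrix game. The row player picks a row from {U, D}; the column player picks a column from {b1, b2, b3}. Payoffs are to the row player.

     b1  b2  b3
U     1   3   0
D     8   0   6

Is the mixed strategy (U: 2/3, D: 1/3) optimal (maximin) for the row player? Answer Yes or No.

Against b1 this mix gives (2/3)·1 + (1/3)·8 = 10/3.
Against b2 this mix gives (2/3)·3 + (1/3)·0 = 2.
Against b3 this mix gives (2/3)·0 + (1/3)·6 = 2.
All of the column player's active replies (b2, b3) yield 2, and no column does worse for the row player. The mix makes the column player indifferent and guarantees 2, so it is optimal.

Yes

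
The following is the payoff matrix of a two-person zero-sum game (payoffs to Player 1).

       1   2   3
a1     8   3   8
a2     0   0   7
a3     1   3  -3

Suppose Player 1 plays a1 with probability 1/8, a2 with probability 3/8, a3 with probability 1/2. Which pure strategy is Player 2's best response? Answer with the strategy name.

If Player 2 plays 1, Player 1's expected payoff is (1/8)·8 + (3/8)·0 + (1/2)·1 = 3/2.
If Player 2 plays 2, Player 1's expected payoff is (1/8)·3 + (3/8)·0 + (1/2)·3 = 15/8.
If Player 2 plays 3, Player 1's expected payoff is (1/8)·8 + (3/8)·7 + (1/2)·(-3) = 17/8.
Player 2 minimizes Player 1's payoff; the smallest is 3/2, so the best response is 1.

1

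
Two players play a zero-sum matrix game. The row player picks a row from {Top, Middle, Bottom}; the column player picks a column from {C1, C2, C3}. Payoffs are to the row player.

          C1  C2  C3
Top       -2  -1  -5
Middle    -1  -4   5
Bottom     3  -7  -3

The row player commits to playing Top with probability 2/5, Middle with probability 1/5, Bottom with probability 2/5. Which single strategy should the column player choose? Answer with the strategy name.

C2

If the column player plays C1, the row player's expected payoff is (2/5)·(-2) + (1/5)·(-1) + (2/5)·3 = 1/5.
If the column player plays C2, the row player's expected payoff is (2/5)·(-1) + (1/5)·(-4) + (2/5)·(-7) = -4.
If the column player plays C3, the row player's expected payoff is (2/5)·(-5) + (1/5)·5 + (2/5)·(-3) = -11/5.
The column player minimizes the row player's payoff; the smallest is -4, so the best response is C2.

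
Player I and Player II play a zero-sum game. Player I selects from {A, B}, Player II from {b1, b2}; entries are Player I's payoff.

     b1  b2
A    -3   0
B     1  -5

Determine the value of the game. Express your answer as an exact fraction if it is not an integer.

-5/3

Row minima: A → -3, B → -5; maximin = -3.
Column maxima: b1 → 1, b2 → 0; minimax = 0.
-3 ≠ 0, so there is no saddle point; optimal play is mixed.
Let Player I play A with probability p. Expected payoff against b1: (-3)p + 1(1−p) = −4p + 1; against b2: 0p + (-5)(1−p) = 5p − 5.
Setting these equal: −4p + 1 = 5p − 5 ⇒ −9p = -6 ⇒ p = 2/3, and the value is (-4)·(2/3) + 1 = -5/3.
For Player II: with q = P(b1), equating A's and B's payoffs gives −3q = 6q − 5 ⇒ q = 5/9.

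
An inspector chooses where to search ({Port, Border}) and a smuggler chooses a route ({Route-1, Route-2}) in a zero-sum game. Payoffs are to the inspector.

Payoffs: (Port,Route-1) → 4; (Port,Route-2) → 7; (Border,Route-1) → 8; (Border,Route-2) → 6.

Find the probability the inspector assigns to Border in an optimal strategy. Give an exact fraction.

Row minima: Port → 4, Border → 6; maximin = 6.
Column maxima: Route-1 → 8, Route-2 → 7; minimax = 7.
6 ≠ 7, so there is no saddle point; optimal play is mixed.
Let the inspector play Port with probability p. Expected payoff against Route-1: 4p + 8(1−p) = −4p + 8; against Route-2: 7p + 6(1−p) = p + 6.
Setting these equal: −4p + 8 = p + 6 ⇒ −5p = -2 ⇒ p = 2/5, and the value is (-4)·(2/5) + 8 = 32/5.
For the smuggler: with q = P(Route-1), equating Port's and Border's payoffs gives −3q + 7 = 2q + 6 ⇒ q = 1/5.

3/5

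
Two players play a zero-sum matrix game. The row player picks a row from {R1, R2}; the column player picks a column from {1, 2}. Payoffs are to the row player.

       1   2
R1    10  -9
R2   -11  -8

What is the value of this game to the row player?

Row minima: R1 → -9, R2 → -11; maximin = -9.
Column maxima: 1 → 10, 2 → -8; minimax = -8.
-9 ≠ -8, so there is no saddle point; optimal play is mixed.
Let the row player play R1 with probability p. Expected payoff against 1: 10p + (-11)(1−p) = 21p − 11; against 2: (-9)p + (-8)(1−p) = −p − 8.
Setting these equal: 21p − 11 = −p − 8 ⇒ 22p = 3 ⇒ p = 3/22, and the value is (21)·(3/22) − 11 = -179/22.
For the column player: with q = P(1), equating R1's and R2's payoffs gives 19q − 9 = −3q − 8 ⇒ q = 1/22.

-179/22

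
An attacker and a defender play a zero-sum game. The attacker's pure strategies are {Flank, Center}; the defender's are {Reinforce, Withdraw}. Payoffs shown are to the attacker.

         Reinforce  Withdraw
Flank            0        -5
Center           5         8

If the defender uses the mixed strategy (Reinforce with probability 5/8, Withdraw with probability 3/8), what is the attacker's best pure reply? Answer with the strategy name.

Center

Expected payoff of Flank: (5/8)·0 + (3/8)·(-5) = -15/8.
Expected payoff of Center: (5/8)·5 + (3/8)·8 = 49/8.
The largest is 49/8, so the attacker's best response is Center.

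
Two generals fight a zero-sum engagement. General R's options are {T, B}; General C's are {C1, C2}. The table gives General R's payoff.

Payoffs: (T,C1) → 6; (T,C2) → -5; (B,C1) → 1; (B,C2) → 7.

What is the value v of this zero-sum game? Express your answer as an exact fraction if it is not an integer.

47/17

Row minima: T → -5, B → 1; maximin = 1.
Column maxima: C1 → 6, C2 → 7; minimax = 6.
1 ≠ 6, so there is no saddle point; optimal play is mixed.
Let General R play T with probability p. Expected payoff against C1: 6p + 1(1−p) = 5p + 1; against C2: (-5)p + 7(1−p) = −12p + 7.
Setting these equal: 5p + 1 = −12p + 7 ⇒ 17p = 6 ⇒ p = 6/17, and the value is (5)·(6/17) + 1 = 47/17.
For General C: with q = P(C1), equating T's and B's payoffs gives 11q − 5 = −6q + 7 ⇒ q = 12/17.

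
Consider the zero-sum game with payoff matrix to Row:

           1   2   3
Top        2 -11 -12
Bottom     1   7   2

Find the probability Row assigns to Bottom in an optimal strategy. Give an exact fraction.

Row minima: Top → -12, Bottom → 1; maximin = 1.
Column maxima: 1 → 2, 2 → 7, 3 → 2; minimax = 2.
1 ≠ 2, so there is no saddle point; optimal play is mixed.
2 is strictly dominated by 3 (it gives Row strictly more in every row), so Column never plays it.
On the remaining 2×2 (Top, Bottom vs 1, 3):
Let Row play Top with probability p. Expected payoff against 1: 2p + 1(1−p) = p + 1; against 3: (-12)p + 2(1−p) = −14p + 2.
Setting these equal: p + 1 = −14p + 2 ⇒ 15p = 1 ⇒ p = 1/15, and the value is (1)·(1/15) + 1 = 16/15.
For Column: with q = P(1), equating Top's and Bottom's payoffs gives 14q − 12 = −q + 2 ⇒ q = 14/15.

14/15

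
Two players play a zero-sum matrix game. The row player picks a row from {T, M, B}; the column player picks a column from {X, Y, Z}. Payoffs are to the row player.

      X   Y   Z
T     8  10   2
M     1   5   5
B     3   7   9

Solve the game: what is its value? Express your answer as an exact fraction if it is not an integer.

11/2

Row minima: T → 2, M → 1, B → 3; maximin = 3.
Column maxima: X → 8, Y → 10, Z → 9; minimax = 8.
3 ≠ 8, so there is no saddle point; optimal play is mixed.
M is strictly dominated by B, so the row player never plays it.
Y is strictly dominated by X (it gives the row player strictly more in every row), so the column player never plays it.
On the remaining 2×2 (T, B vs X, Z):
Let the row player play T with probability p. Expected payoff against X: 8p + 3(1−p) = 5p + 3; against Z: 2p + 9(1−p) = −7p + 9.
Setting these equal: 5p + 3 = −7p + 9 ⇒ 12p = 6 ⇒ p = 1/2, and the value is (5)·(1/2) + 3 = 11/2.
For the column player: with q = P(X), equating T's and B's payoffs gives 6q + 2 = −6q + 9 ⇒ q = 7/12.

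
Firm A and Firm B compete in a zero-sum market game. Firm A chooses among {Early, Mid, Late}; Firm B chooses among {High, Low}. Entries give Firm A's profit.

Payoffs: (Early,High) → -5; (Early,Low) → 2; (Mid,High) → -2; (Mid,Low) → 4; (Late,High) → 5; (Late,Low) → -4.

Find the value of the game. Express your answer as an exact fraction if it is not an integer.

4/5

Row minima: Early → -5, Mid → -2, Late → -4; maximin = -2.
Column maxima: High → 5, Low → 4; minimax = 4.
-2 ≠ 4, so there is no saddle point; optimal play is mixed.
Early is strictly dominated by Mid, so Firm A never plays it.
On the remaining 2×2 (Mid, Late vs High, Low):
Let Firm A play Mid with probability p. Expected payoff against High: (-2)p + 5(1−p) = −7p + 5; against Low: 4p + (-4)(1−p) = 8p − 4.
Setting these equal: −7p + 5 = 8p − 4 ⇒ −15p = -9 ⇒ p = 3/5, and the value is (-7)·(3/5) + 5 = 4/5.
For Firm B: with q = P(High), equating Mid's and Late's payoffs gives −6q + 4 = 9q − 4 ⇒ q = 8/15.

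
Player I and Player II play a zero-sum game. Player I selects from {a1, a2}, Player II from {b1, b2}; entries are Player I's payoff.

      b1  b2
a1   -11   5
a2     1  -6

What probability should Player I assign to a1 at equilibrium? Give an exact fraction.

7/23

Row minima: a1 → -11, a2 → -6; maximin = -6.
Column maxima: b1 → 1, b2 → 5; minimax = 1.
-6 ≠ 1, so there is no saddle point; optimal play is mixed.
Let Player I play a1 with probability p. Expected payoff against b1: (-11)p + 1(1−p) = −12p + 1; against b2: 5p + (-6)(1−p) = 11p − 6.
Setting these equal: −12p + 1 = 11p − 6 ⇒ −23p = -7 ⇒ p = 7/23, and the value is (-12)·(7/23) + 1 = -61/23.
For Player II: with q = P(b1), equating a1's and a2's payoffs gives −16q + 5 = 7q − 6 ⇒ q = 11/23.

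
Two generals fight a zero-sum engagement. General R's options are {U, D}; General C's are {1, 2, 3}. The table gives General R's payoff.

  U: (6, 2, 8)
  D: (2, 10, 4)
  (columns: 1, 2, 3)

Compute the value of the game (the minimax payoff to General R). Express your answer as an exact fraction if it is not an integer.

Row minima: U → 2, D → 2; maximin = 2.
Column maxima: 1 → 6, 2 → 10, 3 → 8; minimax = 6.
2 ≠ 6, so there is no saddle point; optimal play is mixed.
3 is strictly dominated by 1 (it gives General R strictly more in every row), so General C never plays it.
On the remaining 2×2 (U, D vs 1, 2):
Let General R play U with probability p. Expected payoff against 1: 6p + 2(1−p) = 4p + 2; against 2: 2p + 10(1−p) = −8p + 10.
Setting these equal: 4p + 2 = −8p + 10 ⇒ 12p = 8 ⇒ p = 2/3, and the value is (4)·(2/3) + 2 = 14/3.
For General C: with q = P(1), equating U's and D's payoffs gives 4q + 2 = −8q + 10 ⇒ q = 2/3.

14/3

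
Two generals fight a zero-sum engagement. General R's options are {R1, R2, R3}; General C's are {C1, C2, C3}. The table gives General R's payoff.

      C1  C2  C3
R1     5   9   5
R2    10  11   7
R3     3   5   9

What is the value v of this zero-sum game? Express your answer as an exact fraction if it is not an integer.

Row minima: R1 → 5, R2 → 7, R3 → 3; maximin = 7.
Column maxima: C1 → 10, C2 → 11, C3 → 9; minimax = 9.
7 ≠ 9, so there is no saddle point; optimal play is mixed.
R1 is strictly dominated by R2, so General R never plays it.
C2 is strictly dominated by C1 (it gives General R strictly more in every row), so General C never plays it.
On the remaining 2×2 (R2, R3 vs C1, C3):
Let General R play R2 with probability p. Expected payoff against C1: 10p + 3(1−p) = 7p + 3; against C3: 7p + 9(1−p) = −2p + 9.
Setting these equal: 7p + 3 = −2p + 9 ⇒ 9p = 6 ⇒ p = 2/3, and the value is (7)·(2/3) + 3 = 23/3.
For General C: with q = P(C1), equating R2's and R3's payoffs gives 3q + 7 = −6q + 9 ⇒ q = 2/9.

23/3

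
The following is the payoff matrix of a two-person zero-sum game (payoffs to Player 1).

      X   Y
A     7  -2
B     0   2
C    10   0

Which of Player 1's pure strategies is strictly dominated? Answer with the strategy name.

A

C gives a strictly higher payoff than A against every column: 10 > 7, 0 > -2.
So A is strictly dominated and Player 1 never plays it.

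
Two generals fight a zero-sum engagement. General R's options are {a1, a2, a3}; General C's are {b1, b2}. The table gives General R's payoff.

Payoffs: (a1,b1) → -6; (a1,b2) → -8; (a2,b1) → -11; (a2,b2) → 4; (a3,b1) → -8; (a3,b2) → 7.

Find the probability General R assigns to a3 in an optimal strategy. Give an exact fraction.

2/17

Row minima: a1 → -8, a2 → -11, a3 → -8; maximin = -8.
Column maxima: b1 → -6, b2 → 7; minimax = -6.
-8 ≠ -6, so there is no saddle point; optimal play is mixed.
a2 is strictly dominated by a3, so General R never plays it.
On the remaining 2×2 (a1, a3 vs b1, b2):
Let General R play a1 with probability p. Expected payoff against b1: (-6)p + (-8)(1−p) = 2p − 8; against b2: (-8)p + 7(1−p) = −15p + 7.
Setting these equal: 2p − 8 = −15p + 7 ⇒ 17p = 15 ⇒ p = 15/17, and the value is (2)·(15/17) − 8 = -106/17.
For General C: with q = P(b1), equating a1's and a3's payoffs gives 2q − 8 = −15q + 7 ⇒ q = 15/17.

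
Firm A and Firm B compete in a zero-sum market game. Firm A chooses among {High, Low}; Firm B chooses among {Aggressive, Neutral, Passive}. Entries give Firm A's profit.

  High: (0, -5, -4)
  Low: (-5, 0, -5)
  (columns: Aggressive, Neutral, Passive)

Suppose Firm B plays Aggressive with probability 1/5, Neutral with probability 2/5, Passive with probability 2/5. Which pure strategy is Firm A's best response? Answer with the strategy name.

Expected payoff of High: (1/5)·0 + (2/5)·(-5) + (2/5)·(-4) = -18/5.
Expected payoff of Low: (1/5)·(-5) + (2/5)·0 + (2/5)·(-5) = -3.
The largest is -3, so Firm A's best response is Low.

Low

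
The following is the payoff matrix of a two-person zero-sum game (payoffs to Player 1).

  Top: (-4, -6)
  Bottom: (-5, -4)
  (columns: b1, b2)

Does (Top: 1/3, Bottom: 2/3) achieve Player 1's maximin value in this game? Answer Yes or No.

Against b1 this mix gives (1/3)·(-4) + (2/3)·(-5) = -14/3.
Against b2 this mix gives (1/3)·(-6) + (2/3)·(-4) = -14/3.
All of Player 2's active replies (b1, b2) yield -14/3, and no column does worse for Player 1. The mix makes Player 2 indifferent and guarantees -14/3, so it is optimal.

Yes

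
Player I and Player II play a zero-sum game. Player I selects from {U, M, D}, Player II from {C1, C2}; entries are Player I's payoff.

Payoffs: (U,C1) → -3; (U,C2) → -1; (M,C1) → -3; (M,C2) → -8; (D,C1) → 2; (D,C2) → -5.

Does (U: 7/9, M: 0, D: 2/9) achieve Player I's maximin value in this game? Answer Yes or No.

Against C1 this mix gives (7/9)·(-3) + (2/9)·2 = -17/9.
Against C2 this mix gives (7/9)·(-1) + (2/9)·(-5) = -17/9.
All of Player II's active replies (C1, C2) yield -17/9, and no column does worse for Player I. The mix makes Player II indifferent and guarantees -17/9, so it is optimal.

Yes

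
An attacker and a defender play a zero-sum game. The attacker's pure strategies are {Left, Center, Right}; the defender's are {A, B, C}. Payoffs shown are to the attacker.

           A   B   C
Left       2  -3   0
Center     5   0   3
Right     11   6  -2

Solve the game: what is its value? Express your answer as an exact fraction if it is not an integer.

Row minima: Left → -3, Center → 0, Right → -2; maximin = 0.
Column maxima: A → 11, B → 6, C → 3; minimax = 3.
0 ≠ 3, so there is no saddle point; optimal play is mixed.
Left is strictly dominated by Center, so the attacker never plays it.
A is strictly dominated by B (it gives the attacker strictly more in every row), so the defender never plays it.
On the remaining 2×2 (Center, Right vs B, C):
Let the attacker play Center with probability p. Expected payoff against B: 0p + 6(1−p) = −6p + 6; against C: 3p + (-2)(1−p) = 5p − 2.
Setting these equal: −6p + 6 = 5p − 2 ⇒ −11p = -8 ⇒ p = 8/11, and the value is (-6)·(8/11) + 6 = 18/11.
For the defender: with q = P(B), equating Center's and Right's payoffs gives −3q + 3 = 8q − 2 ⇒ q = 5/11.

18/11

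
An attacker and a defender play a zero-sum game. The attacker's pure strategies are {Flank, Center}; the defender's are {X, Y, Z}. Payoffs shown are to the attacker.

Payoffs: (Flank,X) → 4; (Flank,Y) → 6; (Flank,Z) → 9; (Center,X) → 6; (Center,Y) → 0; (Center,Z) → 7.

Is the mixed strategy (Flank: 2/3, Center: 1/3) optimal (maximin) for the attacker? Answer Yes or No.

Against X this mix gives (2/3)·4 + (1/3)·6 = 14/3.
Against Y this mix gives (2/3)·6 + (1/3)·0 = 4.
Against Z this mix gives (2/3)·9 + (1/3)·7 = 25/3.
The defender will play Y, holding the attacker to 4. Shifting weight toward the row that does better against Y would raise this floor (the equalizing mix achieves 9/2 against both Y and X), so the proposed strategy is not optimal.

No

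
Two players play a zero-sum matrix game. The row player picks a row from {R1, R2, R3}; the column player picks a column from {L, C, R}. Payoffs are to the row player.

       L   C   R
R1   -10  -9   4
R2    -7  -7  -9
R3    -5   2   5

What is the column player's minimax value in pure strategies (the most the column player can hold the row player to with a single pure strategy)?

-5

Column maxima: L → -5, C → 2, R → 5.
The smallest of these is -5.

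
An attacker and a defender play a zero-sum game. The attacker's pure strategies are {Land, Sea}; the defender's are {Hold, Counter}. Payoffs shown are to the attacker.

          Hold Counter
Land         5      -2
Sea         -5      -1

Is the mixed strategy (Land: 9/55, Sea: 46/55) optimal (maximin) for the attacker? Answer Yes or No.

Against Hold this mix gives (9/55)·5 + (46/55)·(-5) = -37/11.
Against Counter this mix gives (9/55)·(-2) + (46/55)·(-1) = -64/55.
The defender will play Hold, holding the attacker to -37/11. Shifting weight toward the row that does better against Hold would raise this floor (the equalizing mix achieves -15/11 against both Hold and Counter), so the proposed strategy is not optimal.

No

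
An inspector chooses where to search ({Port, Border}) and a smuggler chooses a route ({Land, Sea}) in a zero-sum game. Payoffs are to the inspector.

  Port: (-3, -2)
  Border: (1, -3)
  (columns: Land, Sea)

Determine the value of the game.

Row minima: Port → -3, Border → -3; maximin = -3.
Column maxima: Land → 1, Sea → -2; minimax = -2.
-3 ≠ -2, so there is no saddle point; optimal play is mixed.
Let the inspector play Port with probability p. Expected payoff against Land: (-3)p + 1(1−p) = −4p + 1; against Sea: (-2)p + (-3)(1−p) = p − 3.
Setting these equal: −4p + 1 = p − 3 ⇒ −5p = -4 ⇒ p = 4/5, and the value is (-4)·(4/5) + 1 = -11/5.
For the smuggler: with q = P(Land), equating Port's and Border's payoffs gives −q − 2 = 4q − 3 ⇒ q = 1/5.

-11/5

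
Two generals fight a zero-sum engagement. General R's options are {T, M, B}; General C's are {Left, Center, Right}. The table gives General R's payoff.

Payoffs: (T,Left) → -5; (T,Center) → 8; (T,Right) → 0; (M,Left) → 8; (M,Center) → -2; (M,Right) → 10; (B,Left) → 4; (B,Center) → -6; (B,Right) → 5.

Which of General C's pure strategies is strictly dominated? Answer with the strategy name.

Right

Left holds General R's payoff strictly below Right in every row: -5 < 0, 8 < 10, 4 < 5.
So Right is strictly dominated for General C.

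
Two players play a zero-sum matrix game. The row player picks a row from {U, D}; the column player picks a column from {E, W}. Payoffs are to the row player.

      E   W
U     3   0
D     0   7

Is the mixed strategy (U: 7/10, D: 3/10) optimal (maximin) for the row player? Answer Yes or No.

Against E this mix gives (7/10)·3 + (3/10)·0 = 21/10.
Against W this mix gives (7/10)·0 + (3/10)·7 = 21/10.
All of the column player's active replies (E, W) yield 21/10, and no column does worse for the row player. The mix makes the column player indifferent and guarantees 21/10, so it is optimal.

Yes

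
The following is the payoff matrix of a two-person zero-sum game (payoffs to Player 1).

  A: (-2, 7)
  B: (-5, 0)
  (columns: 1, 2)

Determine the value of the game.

Row minima: A → -2, B → -5; maximin = -2.
Column maxima: 1 → -2, 2 → 7; minimax = -2.
Since maximin = minimax = -2, there is a saddle point and the value is -2.

-2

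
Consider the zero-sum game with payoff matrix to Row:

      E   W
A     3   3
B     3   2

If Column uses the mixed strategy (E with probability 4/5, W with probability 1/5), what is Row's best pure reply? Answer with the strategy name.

Expected payoff of A: (4/5)·3 + (1/5)·3 = 3.
Expected payoff of B: (4/5)·3 + (1/5)·2 = 14/5.
The largest is 3, so Row's best response is A.

A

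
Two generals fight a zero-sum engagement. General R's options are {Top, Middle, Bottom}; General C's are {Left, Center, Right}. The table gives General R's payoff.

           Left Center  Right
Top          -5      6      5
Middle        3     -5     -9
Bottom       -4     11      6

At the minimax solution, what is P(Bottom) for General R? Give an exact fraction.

Row minima: Top → -5, Middle → -9, Bottom → -4; maximin = -4.
Column maxima: Left → 3, Center → 11, Right → 6; minimax = 3.
-4 ≠ 3, so there is no saddle point; optimal play is mixed.
Top is strictly dominated by Bottom, so General R never plays it.
Center is strictly dominated by Right (it gives General R strictly more in every row), so General C never plays it.
On the remaining 2×2 (Middle, Bottom vs Left, Right):
Let General R play Middle with probability p. Expected payoff against Left: 3p + (-4)(1−p) = 7p − 4; against Right: (-9)p + 6(1−p) = −15p + 6.
Setting these equal: 7p − 4 = −15p + 6 ⇒ 22p = 10 ⇒ p = 5/11, and the value is (7)·(5/11) − 4 = -9/11.
For General C: with q = P(Left), equating Middle's and Bottom's payoffs gives 12q − 9 = −10q + 6 ⇒ q = 15/22.

6/11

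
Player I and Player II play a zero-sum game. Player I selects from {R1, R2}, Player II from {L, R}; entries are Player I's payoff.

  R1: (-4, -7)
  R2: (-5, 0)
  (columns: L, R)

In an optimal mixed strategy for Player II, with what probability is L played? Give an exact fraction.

Row minima: R1 → -7, R2 → -5; maximin = -5.
Column maxima: L → -4, R → 0; minimax = -4.
-5 ≠ -4, so there is no saddle point; optimal play is mixed.
Let Player I play R1 with probability p. Expected payoff against L: (-4)p + (-5)(1−p) = p − 5; against R: (-7)p + 0(1−p) = −7p.
Setting these equal: p − 5 = −7p ⇒ 8p = 5 ⇒ p = 5/8, and the value is (1)·(5/8) − 5 = -35/8.
For Player II: with q = P(L), equating R1's and R2's payoffs gives 3q − 7 = −5q ⇒ q = 7/8.

7/8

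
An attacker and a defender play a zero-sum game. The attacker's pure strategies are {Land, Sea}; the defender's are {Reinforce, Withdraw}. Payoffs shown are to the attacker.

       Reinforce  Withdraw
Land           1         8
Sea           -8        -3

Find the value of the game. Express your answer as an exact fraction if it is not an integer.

Row minima: Land → 1, Sea → -8; maximin = 1.
Column maxima: Reinforce → 1, Withdraw → 8; minimax = 1.
Since maximin = minimax = 1, there is a saddle point and the value is 1.

1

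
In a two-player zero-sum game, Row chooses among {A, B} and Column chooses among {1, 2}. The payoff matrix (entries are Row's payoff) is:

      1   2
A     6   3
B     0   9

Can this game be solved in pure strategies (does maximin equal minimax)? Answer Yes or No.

No

Row minima: A → 3, B → 0; maximin = 3.
Column maxima: 1 → 6, 2 → 9; minimax = 6.
3 ≠ 6, so no pure-strategy equilibrium exists.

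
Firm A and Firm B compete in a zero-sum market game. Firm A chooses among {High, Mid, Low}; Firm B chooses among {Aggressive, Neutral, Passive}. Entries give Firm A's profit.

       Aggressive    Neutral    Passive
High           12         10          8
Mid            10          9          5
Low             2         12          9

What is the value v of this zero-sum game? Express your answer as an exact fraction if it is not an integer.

Row minima: High → 8, Mid → 5, Low → 2; maximin = 8.
Column maxima: Aggressive → 12, Neutral → 12, Passive → 9; minimax = 9.
8 ≠ 9, so there is no saddle point; optimal play is mixed.
Mid is strictly dominated by High, so Firm A never plays it.
Neutral is strictly dominated by Passive (it gives Firm A strictly more in every row), so Firm B never plays it.
On the remaining 2×2 (High, Low vs Aggressive, Passive):
Let Firm A play High with probability p. Expected payoff against Aggressive: 12p + 2(1−p) = 10p + 2; against Passive: 8p + 9(1−p) = −p + 9.
Setting these equal: 10p + 2 = −p + 9 ⇒ 11p = 7 ⇒ p = 7/11, and the value is (10)·(7/11) + 2 = 92/11.
For Firm B: with q = P(Aggressive), equating High's and Low's payoffs gives 4q + 8 = −7q + 9 ⇒ q = 1/11.

92/11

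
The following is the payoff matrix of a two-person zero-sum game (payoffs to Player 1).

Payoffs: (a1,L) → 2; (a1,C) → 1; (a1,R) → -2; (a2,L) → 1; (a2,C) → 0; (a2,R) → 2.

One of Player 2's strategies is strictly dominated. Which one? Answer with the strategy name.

C holds Player 1's payoff strictly below L in every row: 1 < 2, 0 < 1.
So L is strictly dominated for Player 2.

L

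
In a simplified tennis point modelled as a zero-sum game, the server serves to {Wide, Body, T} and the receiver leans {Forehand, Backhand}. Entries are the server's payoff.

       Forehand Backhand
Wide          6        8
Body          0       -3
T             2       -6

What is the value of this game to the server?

6

Row minima: Wide → 6, Body → -3, T → -6; maximin = 6.
Column maxima: Forehand → 6, Backhand → 8; minimax = 6.
Since maximin = minimax = 6, there is a saddle point and the value is 6.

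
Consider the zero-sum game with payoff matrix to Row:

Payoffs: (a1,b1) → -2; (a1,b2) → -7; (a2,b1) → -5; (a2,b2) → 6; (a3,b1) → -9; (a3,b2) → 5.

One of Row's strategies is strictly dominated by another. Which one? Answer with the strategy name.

a3

a2 gives a strictly higher payoff than a3 against every column: -5 > -9, 6 > 5.
So a3 is strictly dominated and Row never plays it.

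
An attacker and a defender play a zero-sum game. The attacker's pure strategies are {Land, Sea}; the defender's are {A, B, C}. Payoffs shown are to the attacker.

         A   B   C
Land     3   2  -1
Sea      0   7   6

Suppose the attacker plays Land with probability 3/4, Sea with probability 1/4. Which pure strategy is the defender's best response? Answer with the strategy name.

If the defender plays A, the attacker's expected payoff is (3/4)·3 + (1/4)·0 = 9/4.
If the defender plays B, the attacker's expected payoff is (3/4)·2 + (1/4)·7 = 13/4.
If the defender plays C, the attacker's expected payoff is (3/4)·(-1) + (1/4)·6 = 3/4.
The defender minimizes the attacker's payoff; the smallest is 3/4, so the best response is C.

C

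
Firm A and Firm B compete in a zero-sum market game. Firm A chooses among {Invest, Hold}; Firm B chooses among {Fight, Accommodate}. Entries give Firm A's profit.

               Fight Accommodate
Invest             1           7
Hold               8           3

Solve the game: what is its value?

Row minima: Invest → 1, Hold → 3; maximin = 3.
Column maxima: Fight → 8, Accommodate → 7; minimax = 7.
3 ≠ 7, so there is no saddle point; optimal play is mixed.
Let Firm A play Invest with probability p. Expected payoff against Fight: 1p + 8(1−p) = −7p + 8; against Accommodate: 7p + 3(1−p) = 4p + 3.
Setting these equal: −7p + 8 = 4p + 3 ⇒ −11p = -5 ⇒ p = 5/11, and the value is (-7)·(5/11) + 8 = 53/11.
For Firm B: with q = P(Fight), equating Invest's and Hold's payoffs gives −6q + 7 = 5q + 3 ⇒ q = 4/11.

53/11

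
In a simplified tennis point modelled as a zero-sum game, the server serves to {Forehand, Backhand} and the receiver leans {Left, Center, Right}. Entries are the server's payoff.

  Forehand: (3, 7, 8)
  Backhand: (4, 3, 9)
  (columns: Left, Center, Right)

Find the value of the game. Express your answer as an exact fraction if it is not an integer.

Row minima: Forehand → 3, Backhand → 3; maximin = 3.
Column maxima: Left → 4, Center → 7, Right → 9; minimax = 4.
3 ≠ 4, so there is no saddle point; optimal play is mixed.
Right is strictly dominated by Left (it gives the server strictly more in every row), so the receiver never plays it.
On the remaining 2×2 (Forehand, Backhand vs Left, Center):
Let the server play Forehand with probability p. Expected payoff against Left: 3p + 4(1−p) = −p + 4; against Center: 7p + 3(1−p) = 4p + 3.
Setting these equal: −p + 4 = 4p + 3 ⇒ −5p = -1 ⇒ p = 1/5, and the value is (-1)·(1/5) + 4 = 19/5.
For the receiver: with q = P(Left), equating Forehand's and Backhand's payoffs gives −4q + 7 = q + 3 ⇒ q = 4/5.

19/5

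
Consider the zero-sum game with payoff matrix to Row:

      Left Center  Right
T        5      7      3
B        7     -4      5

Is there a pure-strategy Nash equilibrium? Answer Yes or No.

Row minima: T → 3, B → -4; maximin = 3.
Column maxima: Left → 7, Center → 7, Right → 5; minimax = 5.
3 ≠ 5, so no pure-strategy equilibrium exists.

No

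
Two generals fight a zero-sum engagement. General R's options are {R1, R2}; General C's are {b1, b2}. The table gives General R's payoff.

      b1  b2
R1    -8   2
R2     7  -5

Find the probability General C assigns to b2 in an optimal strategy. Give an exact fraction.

15/22

Row minima: R1 → -8, R2 → -5; maximin = -5.
Column maxima: b1 → 7, b2 → 2; minimax = 2.
-5 ≠ 2, so there is no saddle point; optimal play is mixed.
Let General R play R1 with probability p. Expected payoff against b1: (-8)p + 7(1−p) = −15p + 7; against b2: 2p + (-5)(1−p) = 7p − 5.
Setting these equal: −15p + 7 = 7p − 5 ⇒ −22p = -12 ⇒ p = 6/11, and the value is (-15)·(6/11) + 7 = -13/11.
For General C: with q = P(b1), equating R1's and R2's payoffs gives −10q + 2 = 12q − 5 ⇒ q = 7/22.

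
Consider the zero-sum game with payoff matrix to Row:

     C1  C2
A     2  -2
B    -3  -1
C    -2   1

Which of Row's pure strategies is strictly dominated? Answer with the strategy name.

B

C gives a strictly higher payoff than B against every column: -2 > -3, 1 > -1.
So B is strictly dominated and Row never plays it.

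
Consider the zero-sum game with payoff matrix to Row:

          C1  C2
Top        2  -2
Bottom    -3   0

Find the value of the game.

-6/7

Row minima: Top → -2, Bottom → -3; maximin = -2.
Column maxima: C1 → 2, C2 → 0; minimax = 0.
-2 ≠ 0, so there is no saddle point; optimal play is mixed.
Let Row play Top with probability p. Expected payoff against C1: 2p + (-3)(1−p) = 5p − 3; against C2: (-2)p + 0(1−p) = −2p.
Setting these equal: 5p − 3 = −2p ⇒ 7p = 3 ⇒ p = 3/7, and the value is (5)·(3/7) − 3 = -6/7.
For Column: with q = P(C1), equating Top's and Bottom's payoffs gives 4q − 2 = −3q ⇒ q = 2/7.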